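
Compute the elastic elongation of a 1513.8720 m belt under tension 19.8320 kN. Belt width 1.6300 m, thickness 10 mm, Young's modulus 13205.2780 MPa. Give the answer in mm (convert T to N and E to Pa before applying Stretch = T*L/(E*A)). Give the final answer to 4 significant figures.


A = 1.6300 * 0.01 = 0.01630 m^2
Stretch = 19.8320*1000 * 1513.8720 / (13205.2780e6 * 0.01630) * 1000
Stretch = 139.5 mm


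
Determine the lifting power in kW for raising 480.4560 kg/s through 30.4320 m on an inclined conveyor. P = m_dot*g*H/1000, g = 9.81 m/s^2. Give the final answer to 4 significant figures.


P = 480.4560 * 9.81 * 30.4320 / 1000
P = 143.4 kW


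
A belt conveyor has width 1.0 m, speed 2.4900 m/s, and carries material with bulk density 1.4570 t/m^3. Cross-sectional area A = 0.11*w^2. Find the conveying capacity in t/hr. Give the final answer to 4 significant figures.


A = 0.11 * 1.0^2 = 0.11 m^2
C = 0.11 * 2.4900 * 1.4570 * 3600
C = 1437 t/hr


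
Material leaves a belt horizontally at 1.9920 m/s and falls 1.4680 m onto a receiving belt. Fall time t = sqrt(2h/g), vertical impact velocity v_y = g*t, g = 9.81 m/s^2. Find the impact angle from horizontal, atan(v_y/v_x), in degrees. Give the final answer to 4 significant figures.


t = sqrt(2*1.4680/9.81) = 0.547071 s
v_y = 9.81 * 0.547071 = 5.36677 m/s
angle = atan(5.36677 / 1.9920) = 69.64 deg


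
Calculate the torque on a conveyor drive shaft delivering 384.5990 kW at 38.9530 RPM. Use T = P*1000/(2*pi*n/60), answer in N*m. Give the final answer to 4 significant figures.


omega = 2*pi*38.9530/60 = 4.07915 rad/s
T = 384.5990*1000 / 4.07915
T = 94280 N*m


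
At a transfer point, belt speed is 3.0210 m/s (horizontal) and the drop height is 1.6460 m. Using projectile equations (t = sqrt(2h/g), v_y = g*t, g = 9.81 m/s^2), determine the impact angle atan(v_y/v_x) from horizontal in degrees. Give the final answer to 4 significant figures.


t = sqrt(2*1.6460/9.81) = 0.579289 s
v_y = 9.81 * 0.579289 = 5.68283 m/s
angle = atan(5.68283 / 3.0210) = 62.00 deg


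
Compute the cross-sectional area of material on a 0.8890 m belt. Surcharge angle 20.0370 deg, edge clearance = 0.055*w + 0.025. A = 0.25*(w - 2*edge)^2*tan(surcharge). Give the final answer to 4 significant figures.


edge = 0.055*0.8890 + 0.025 = 0.073895 m
ew = 0.8890 - 2*0.073895 = 0.74121 m
A = 0.25 * 0.74121^2 * tan(20.0370 deg)
A = 0.05009 m^2


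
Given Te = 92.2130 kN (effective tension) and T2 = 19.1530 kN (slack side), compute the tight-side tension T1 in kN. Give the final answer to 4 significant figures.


T1 = Te + T2 = 92.2130 + 19.1530
T1 = 111.4 kN


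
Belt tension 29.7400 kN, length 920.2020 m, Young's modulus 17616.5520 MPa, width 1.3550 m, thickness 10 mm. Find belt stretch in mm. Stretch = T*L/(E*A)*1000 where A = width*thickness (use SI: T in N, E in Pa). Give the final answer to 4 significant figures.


A = 1.3550 * 0.01 = 0.01355 m^2
Stretch = 29.7400*1000 * 920.2020 / (17616.5520e6 * 0.01355) * 1000
Stretch = 114.6 mm


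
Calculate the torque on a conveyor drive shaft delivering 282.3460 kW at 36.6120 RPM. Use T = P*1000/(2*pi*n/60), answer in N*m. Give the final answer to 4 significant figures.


omega = 2*pi*36.6120/60 = 3.834 rad/s
T = 282.3460*1000 / 3.834
T = 73640 N*m


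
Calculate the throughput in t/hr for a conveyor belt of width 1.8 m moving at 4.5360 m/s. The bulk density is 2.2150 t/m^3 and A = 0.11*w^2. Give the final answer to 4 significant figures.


A = 0.11 * 1.8^2 = 0.3564 m^2
C = 0.3564 * 4.5360 * 2.2150 * 3600
C = 12890 t/hr


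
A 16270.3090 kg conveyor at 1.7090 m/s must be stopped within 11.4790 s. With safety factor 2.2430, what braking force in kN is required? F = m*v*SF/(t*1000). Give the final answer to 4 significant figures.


F = 16270.3090 * 1.7090 / 11.4790 * 2.2430 / 1000
F = 5.433 kN


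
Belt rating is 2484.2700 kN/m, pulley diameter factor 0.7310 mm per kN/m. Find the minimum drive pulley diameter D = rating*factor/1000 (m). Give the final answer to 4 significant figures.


D = 2484.2700 * 0.7310 / 1000
D = 1.816 m


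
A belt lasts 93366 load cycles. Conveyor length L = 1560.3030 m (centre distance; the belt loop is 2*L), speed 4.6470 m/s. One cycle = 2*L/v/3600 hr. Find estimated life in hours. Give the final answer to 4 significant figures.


cycle_time = 2 * 1560.3030 / 4.6470 / 3600 = 0.186536 hr
life = 93366 * 0.186536 = 17420 hours


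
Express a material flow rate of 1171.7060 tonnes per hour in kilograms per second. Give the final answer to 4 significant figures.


m_dot = 1171.7060 * 1000 / 3600
m_dot = 325.5 kg/s


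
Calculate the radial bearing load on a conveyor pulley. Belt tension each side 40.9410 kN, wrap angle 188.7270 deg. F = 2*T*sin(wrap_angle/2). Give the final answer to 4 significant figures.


F = 2 * 40.9410 * sin(188.7270/2 deg)
F = 81.64 kN


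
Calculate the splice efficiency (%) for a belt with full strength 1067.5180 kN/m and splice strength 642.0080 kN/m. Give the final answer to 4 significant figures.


Eff = 642.0080 / 1067.5180 * 100
Eff = 60.14 %


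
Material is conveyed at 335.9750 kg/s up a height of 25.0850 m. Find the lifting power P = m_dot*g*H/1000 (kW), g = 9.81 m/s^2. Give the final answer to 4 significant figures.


P = 335.9750 * 9.81 * 25.0850 / 1000
P = 82.68 kW


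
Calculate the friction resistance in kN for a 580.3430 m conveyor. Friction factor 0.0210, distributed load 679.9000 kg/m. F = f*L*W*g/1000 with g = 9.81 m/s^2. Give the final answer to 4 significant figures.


F = 0.0210 * 580.3430 * 679.9000 * 9.81 / 1000
F = 81.29 kN


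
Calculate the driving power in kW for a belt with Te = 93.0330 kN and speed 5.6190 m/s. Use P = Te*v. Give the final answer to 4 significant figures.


P = Te * v = 93.0330 * 5.6190
P = 522.8 kW


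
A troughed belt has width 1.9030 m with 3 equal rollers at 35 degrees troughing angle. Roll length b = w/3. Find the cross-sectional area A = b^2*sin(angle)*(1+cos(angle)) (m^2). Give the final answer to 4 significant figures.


b = 1.9030/3 = 0.634333 m
A = 0.634333^2 * sin(35 deg) * (1 + cos(35 deg))
A = 0.4199 m^2


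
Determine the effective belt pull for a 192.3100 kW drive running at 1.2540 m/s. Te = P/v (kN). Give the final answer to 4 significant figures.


Te = P / v = 192.3100 / 1.2540
Te = 153.4 kN


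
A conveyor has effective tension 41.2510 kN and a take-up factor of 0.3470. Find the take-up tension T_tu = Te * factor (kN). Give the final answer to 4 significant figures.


T_tu = 41.2510 * 0.3470
T_tu = 14.31 kN


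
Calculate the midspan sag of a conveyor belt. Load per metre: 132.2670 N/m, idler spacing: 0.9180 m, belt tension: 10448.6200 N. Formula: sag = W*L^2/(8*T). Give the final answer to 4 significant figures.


sag = 132.2670 * 0.9180^2 / (8 * 10448.6200)
sag = 0.001333 m


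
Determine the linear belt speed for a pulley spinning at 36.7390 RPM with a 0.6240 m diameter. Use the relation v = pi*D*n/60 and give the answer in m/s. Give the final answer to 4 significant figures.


v = pi * 0.6240 * 36.7390 / 60
v = 1.200 m/s


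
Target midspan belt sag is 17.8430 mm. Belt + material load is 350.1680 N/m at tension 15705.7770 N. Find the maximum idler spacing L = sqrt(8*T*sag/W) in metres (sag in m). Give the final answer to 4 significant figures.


sag = 17.8430/1000 = 0.017843 m
L = sqrt(8 * 15705.7770 * 0.017843 / 350.1680)
L = 2.530 m


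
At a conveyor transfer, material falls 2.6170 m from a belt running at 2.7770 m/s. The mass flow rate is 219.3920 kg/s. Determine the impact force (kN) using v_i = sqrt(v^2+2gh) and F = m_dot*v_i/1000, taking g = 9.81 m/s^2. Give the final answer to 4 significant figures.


v_i = sqrt(2.7770^2 + 2*9.81*2.6170) = 7.68487 m/s
F = 219.3920 * 7.68487 / 1000
F = 1.686 kN


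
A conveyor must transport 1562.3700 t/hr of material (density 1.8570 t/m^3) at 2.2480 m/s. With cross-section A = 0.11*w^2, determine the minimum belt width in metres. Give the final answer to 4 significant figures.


A_req = 1562.3700 / (2.2480 * 1.8570 * 3600) = 0.103962 m^2
w = sqrt(0.103962 / 0.11)
w = 0.9722 m


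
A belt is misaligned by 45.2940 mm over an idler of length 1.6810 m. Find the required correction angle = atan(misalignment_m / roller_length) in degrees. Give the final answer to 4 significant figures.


misalign_m = 45.2940 / 1000 = 0.045294 m
angle = atan(0.045294 / 1.6810)
angle = 1.543 deg


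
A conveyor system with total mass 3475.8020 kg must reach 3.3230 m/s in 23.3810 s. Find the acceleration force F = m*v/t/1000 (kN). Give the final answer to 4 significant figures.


F = 3475.8020 * 3.3230 / 23.3810 / 1000
F = 0.4940 kN


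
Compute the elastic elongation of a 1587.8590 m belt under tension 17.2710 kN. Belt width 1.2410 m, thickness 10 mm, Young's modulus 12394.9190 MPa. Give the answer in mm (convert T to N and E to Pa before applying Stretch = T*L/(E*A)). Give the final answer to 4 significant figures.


A = 1.2410 * 0.01 = 0.01241 m^2
Stretch = 17.2710*1000 * 1587.8590 / (12394.9190e6 * 0.01241) * 1000
Stretch = 178.3 mm


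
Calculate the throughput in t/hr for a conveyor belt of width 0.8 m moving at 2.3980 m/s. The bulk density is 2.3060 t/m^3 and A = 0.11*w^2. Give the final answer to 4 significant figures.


A = 0.11 * 0.8^2 = 0.0704 m^2
C = 0.0704 * 2.3980 * 2.3060 * 3600
C = 1401 t/hr


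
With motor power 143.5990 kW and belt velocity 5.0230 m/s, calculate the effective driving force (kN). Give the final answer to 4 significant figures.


Te = P / v = 143.5990 / 5.0230
Te = 28.59 kN


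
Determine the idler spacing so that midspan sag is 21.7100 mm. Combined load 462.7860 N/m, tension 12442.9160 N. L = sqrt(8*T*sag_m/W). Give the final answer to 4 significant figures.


sag = 21.7100/1000 = 0.021710 m
L = sqrt(8 * 12442.9160 * 0.021710 / 462.7860)
L = 2.161 m


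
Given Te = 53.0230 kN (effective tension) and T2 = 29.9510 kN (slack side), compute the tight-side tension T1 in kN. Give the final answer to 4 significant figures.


T1 = Te + T2 = 53.0230 + 29.9510
T1 = 82.97 kN


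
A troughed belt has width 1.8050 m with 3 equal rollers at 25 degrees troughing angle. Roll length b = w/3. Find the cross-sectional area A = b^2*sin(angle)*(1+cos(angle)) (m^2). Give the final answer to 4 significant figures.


b = 1.8050/3 = 0.601667 m
A = 0.601667^2 * sin(25 deg) * (1 + cos(25 deg))
A = 0.2916 m^2


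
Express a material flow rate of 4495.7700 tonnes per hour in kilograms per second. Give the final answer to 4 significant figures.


m_dot = 4495.7700 * 1000 / 3600
m_dot = 1249 kg/s


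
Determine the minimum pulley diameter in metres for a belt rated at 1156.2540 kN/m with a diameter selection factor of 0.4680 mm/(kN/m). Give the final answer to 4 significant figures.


D = 1156.2540 * 0.4680 / 1000
D = 0.5411 m


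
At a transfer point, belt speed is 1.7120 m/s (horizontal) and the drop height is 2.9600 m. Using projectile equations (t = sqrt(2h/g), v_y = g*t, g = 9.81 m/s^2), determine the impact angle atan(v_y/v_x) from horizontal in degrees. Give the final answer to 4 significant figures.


t = sqrt(2*2.9600/9.81) = 0.776831 s
v_y = 9.81 * 0.776831 = 7.62071 m/s
angle = atan(7.62071 / 1.7120) = 77.34 deg


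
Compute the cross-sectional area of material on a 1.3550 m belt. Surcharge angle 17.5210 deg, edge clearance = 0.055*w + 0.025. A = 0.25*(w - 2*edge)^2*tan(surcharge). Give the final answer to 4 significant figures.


edge = 0.055*1.3550 + 0.025 = 0.099525 m
ew = 1.3550 - 2*0.099525 = 1.15595 m
A = 0.25 * 1.15595^2 * tan(17.5210 deg)
A = 0.1055 m^2


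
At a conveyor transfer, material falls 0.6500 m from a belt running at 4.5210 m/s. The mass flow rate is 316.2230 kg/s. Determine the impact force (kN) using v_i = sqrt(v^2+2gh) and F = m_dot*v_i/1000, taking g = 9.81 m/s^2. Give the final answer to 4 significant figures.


v_i = sqrt(4.5210^2 + 2*9.81*0.6500) = 5.76129 m/s
F = 316.2230 * 5.76129 / 1000
F = 1.822 kN


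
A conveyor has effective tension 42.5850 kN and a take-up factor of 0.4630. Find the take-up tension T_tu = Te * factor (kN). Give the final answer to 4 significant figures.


T_tu = 42.5850 * 0.4630
T_tu = 19.72 kN


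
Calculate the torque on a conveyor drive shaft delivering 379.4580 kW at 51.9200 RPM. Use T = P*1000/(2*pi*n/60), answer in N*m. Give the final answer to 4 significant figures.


omega = 2*pi*51.9200/60 = 5.43705 rad/s
T = 379.4580*1000 / 5.43705
T = 69790 N*m


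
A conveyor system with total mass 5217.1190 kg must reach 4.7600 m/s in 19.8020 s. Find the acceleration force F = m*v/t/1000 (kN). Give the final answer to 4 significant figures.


F = 5217.1190 * 4.7600 / 19.8020 / 1000
F = 1.254 kN


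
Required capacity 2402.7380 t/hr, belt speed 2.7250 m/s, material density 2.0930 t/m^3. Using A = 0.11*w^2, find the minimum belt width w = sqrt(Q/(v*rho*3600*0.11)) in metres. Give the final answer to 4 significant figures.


A_req = 2402.7380 / (2.7250 * 2.0930 * 3600) = 0.117022 m^2
w = sqrt(0.117022 / 0.11)
w = 1.031 m


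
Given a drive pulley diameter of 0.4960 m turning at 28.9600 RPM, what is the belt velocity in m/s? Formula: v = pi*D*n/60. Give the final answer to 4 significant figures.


v = pi * 0.4960 * 28.9600 / 60
v = 0.7521 m/s


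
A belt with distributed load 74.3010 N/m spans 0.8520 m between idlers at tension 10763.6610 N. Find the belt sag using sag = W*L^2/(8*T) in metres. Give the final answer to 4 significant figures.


sag = 74.3010 * 0.8520^2 / (8 * 10763.6610)
sag = 0.0006264 m


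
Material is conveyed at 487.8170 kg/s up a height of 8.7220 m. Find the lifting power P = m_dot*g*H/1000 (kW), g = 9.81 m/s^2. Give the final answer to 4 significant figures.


P = 487.8170 * 9.81 * 8.7220 / 1000
P = 41.74 kW


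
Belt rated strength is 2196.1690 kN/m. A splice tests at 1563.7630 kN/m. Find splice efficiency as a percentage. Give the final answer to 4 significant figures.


Eff = 1563.7630 / 2196.1690 * 100
Eff = 71.20 %


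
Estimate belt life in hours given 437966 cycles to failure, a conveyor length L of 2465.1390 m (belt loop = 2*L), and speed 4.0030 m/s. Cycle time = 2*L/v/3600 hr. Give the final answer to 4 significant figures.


cycle_time = 2 * 2465.1390 / 4.0030 / 3600 = 0.342124 hr
life = 437966 * 0.342124 = 149800 hours


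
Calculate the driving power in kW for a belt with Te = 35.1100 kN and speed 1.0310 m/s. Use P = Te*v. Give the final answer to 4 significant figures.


P = Te * v = 35.1100 * 1.0310
P = 36.20 kW


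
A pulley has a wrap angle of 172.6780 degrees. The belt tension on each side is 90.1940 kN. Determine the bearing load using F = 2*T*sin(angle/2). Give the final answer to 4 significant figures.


F = 2 * 90.1940 * sin(172.6780/2 deg)
F = 180.0 kN


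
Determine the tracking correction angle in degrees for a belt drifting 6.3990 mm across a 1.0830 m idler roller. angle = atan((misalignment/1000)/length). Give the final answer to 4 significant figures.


misalign_m = 6.3990 / 1000 = 0.006399 m
angle = atan(0.006399 / 1.0830)
angle = 0.3385 deg


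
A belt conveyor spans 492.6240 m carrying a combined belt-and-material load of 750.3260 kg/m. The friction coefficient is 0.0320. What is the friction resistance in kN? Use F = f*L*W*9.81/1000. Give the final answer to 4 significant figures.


F = 0.0320 * 492.6240 * 750.3260 * 9.81 / 1000
F = 116.0 kN


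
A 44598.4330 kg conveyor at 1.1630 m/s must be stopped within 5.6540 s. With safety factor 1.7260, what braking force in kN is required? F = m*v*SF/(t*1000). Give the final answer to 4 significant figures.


F = 44598.4330 * 1.1630 / 5.6540 * 1.7260 / 1000
F = 15.83 kN


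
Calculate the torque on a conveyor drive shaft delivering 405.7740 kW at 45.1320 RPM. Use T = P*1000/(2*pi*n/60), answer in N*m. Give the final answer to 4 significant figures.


omega = 2*pi*45.1320/60 = 4.72621 rad/s
T = 405.7740*1000 / 4.72621
T = 85860 N*m


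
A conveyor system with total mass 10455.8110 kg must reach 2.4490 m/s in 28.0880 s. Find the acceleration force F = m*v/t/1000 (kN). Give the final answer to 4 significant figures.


F = 10455.8110 * 2.4490 / 28.0880 / 1000
F = 0.9116 kN


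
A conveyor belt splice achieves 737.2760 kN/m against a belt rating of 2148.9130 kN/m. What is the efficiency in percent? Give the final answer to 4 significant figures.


Eff = 737.2760 / 2148.9130 * 100
Eff = 34.31 %


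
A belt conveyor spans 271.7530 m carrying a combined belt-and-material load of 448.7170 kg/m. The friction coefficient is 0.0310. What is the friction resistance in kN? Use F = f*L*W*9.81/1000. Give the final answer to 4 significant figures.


F = 0.0310 * 271.7530 * 448.7170 * 9.81 / 1000
F = 37.08 kN


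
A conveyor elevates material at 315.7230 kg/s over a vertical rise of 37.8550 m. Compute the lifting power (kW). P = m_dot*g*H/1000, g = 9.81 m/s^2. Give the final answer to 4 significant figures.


P = 315.7230 * 9.81 * 37.8550 / 1000
P = 117.2 kW


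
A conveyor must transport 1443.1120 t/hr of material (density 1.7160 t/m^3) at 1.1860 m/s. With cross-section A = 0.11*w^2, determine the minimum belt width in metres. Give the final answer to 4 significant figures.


A_req = 1443.1120 / (1.1860 * 1.7160 * 3600) = 0.196968 m^2
w = sqrt(0.196968 / 0.11)
w = 1.338 m


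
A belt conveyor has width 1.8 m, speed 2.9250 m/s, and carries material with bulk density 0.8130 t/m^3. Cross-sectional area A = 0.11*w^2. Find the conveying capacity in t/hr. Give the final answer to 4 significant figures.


A = 0.11 * 1.8^2 = 0.3564 m^2
C = 0.3564 * 2.9250 * 0.8130 * 3600
C = 3051 t/hr


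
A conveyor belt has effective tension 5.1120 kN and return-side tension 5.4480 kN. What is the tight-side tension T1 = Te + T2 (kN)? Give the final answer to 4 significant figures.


T1 = Te + T2 = 5.1120 + 5.4480
T1 = 10.56 kN


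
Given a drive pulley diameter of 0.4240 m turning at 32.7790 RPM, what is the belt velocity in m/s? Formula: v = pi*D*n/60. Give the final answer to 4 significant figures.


v = pi * 0.4240 * 32.7790 / 60
v = 0.7277 m/s


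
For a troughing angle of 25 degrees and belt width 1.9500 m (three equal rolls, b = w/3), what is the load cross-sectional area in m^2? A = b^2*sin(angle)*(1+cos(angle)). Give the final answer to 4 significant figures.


b = 1.9500/3 = 0.65 m
A = 0.65^2 * sin(25 deg) * (1 + cos(25 deg))
A = 0.3404 m^2


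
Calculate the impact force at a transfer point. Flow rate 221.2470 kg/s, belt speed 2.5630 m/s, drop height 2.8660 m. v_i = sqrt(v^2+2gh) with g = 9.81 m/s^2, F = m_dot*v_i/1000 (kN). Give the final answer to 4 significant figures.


v_i = sqrt(2.5630^2 + 2*9.81*2.8660) = 7.92464 m/s
F = 221.2470 * 7.92464 / 1000
F = 1.753 kN


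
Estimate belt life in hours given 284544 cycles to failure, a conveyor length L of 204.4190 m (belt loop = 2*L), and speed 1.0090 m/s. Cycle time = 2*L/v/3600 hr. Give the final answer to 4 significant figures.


cycle_time = 2 * 204.4190 / 1.0090 / 3600 = 0.112553 hr
life = 284544 * 0.112553 = 32030 hours


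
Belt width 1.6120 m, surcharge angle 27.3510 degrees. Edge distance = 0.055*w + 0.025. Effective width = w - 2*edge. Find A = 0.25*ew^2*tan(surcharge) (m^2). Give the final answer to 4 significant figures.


edge = 0.055*1.6120 + 0.025 = 0.11366 m
ew = 1.6120 - 2*0.11366 = 1.38468 m
A = 0.25 * 1.38468^2 * tan(27.3510 deg)
A = 0.2479 m^2


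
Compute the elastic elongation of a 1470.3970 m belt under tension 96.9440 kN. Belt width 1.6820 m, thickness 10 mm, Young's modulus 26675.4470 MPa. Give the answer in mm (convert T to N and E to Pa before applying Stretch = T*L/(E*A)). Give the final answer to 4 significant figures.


A = 1.6820 * 0.01 = 0.01682 m^2
Stretch = 96.9440*1000 * 1470.3970 / (26675.4470e6 * 0.01682) * 1000
Stretch = 317.7 mm


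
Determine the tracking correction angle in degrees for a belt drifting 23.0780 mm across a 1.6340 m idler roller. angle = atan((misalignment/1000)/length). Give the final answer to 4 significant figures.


misalign_m = 23.0780 / 1000 = 0.023078 m
angle = atan(0.023078 / 1.6340)
angle = 0.8092 deg


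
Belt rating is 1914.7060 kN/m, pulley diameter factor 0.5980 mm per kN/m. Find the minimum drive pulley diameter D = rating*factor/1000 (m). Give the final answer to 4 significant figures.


D = 1914.7060 * 0.5980 / 1000
D = 1.145 m


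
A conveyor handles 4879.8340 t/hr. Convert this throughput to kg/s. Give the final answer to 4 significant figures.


m_dot = 4879.8340 * 1000 / 3600
m_dot = 1356 kg/s


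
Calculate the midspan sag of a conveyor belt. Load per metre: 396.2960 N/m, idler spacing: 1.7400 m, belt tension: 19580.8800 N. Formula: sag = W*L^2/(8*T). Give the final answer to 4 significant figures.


sag = 396.2960 * 1.7400^2 / (8 * 19580.8800)
sag = 0.007659 m


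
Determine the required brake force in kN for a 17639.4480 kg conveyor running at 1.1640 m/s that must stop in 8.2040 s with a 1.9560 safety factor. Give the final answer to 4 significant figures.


F = 17639.4480 * 1.1640 / 8.2040 * 1.9560 / 1000
F = 4.895 kN


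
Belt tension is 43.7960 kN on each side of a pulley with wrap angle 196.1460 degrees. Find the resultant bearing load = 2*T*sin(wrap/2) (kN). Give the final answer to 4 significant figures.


F = 2 * 43.7960 * sin(196.1460/2 deg)
F = 86.72 kN


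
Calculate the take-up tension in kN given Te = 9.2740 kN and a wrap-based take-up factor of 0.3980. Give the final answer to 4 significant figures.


T_tu = 9.2740 * 0.3980
T_tu = 3.691 kN


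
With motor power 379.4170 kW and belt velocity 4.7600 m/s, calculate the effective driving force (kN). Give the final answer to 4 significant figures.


Te = P / v = 379.4170 / 4.7600
Te = 79.71 kN


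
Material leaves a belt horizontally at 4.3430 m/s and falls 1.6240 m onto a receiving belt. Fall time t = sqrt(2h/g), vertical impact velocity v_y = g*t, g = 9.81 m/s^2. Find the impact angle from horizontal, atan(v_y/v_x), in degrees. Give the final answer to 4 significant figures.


t = sqrt(2*1.6240/9.81) = 0.575405 s
v_y = 9.81 * 0.575405 = 5.64472 m/s
angle = atan(5.64472 / 4.3430) = 52.43 deg


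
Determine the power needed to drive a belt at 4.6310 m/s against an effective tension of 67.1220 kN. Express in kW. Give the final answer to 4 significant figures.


P = Te * v = 67.1220 * 4.6310
P = 310.8 kW


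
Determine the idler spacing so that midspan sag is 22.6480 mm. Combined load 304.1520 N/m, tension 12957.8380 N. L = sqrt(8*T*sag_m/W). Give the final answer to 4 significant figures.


sag = 22.6480/1000 = 0.022648 m
L = sqrt(8 * 12957.8380 * 0.022648 / 304.1520)
L = 2.778 m


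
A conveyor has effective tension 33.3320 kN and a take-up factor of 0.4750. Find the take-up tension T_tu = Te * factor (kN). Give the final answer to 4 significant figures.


T_tu = 33.3320 * 0.4750
T_tu = 15.83 kN


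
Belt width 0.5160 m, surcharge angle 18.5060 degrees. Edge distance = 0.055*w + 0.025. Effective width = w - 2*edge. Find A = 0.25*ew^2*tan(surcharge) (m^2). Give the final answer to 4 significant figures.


edge = 0.055*0.5160 + 0.025 = 0.05338 m
ew = 0.5160 - 2*0.05338 = 0.40924 m
A = 0.25 * 0.40924^2 * tan(18.5060 deg)
A = 0.01401 m^2


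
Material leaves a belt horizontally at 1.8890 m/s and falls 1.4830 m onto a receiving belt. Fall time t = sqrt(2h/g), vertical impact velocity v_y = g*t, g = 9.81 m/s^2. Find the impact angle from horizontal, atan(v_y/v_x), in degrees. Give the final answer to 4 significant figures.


t = sqrt(2*1.4830/9.81) = 0.549859 s
v_y = 9.81 * 0.549859 = 5.39412 m/s
angle = atan(5.39412 / 1.8890) = 70.70 deg


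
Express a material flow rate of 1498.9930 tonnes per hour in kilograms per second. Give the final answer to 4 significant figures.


m_dot = 1498.9930 * 1000 / 3600
m_dot = 416.4 kg/s


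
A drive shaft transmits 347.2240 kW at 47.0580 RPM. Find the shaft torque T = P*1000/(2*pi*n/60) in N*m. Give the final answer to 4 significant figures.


omega = 2*pi*47.0580/60 = 4.9279 rad/s
T = 347.2240*1000 / 4.9279
T = 70460 N*m


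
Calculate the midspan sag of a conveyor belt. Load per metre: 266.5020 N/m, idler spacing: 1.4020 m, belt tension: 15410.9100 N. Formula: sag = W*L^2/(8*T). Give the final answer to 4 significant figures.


sag = 266.5020 * 1.4020^2 / (8 * 15410.9100)
sag = 0.004249 m


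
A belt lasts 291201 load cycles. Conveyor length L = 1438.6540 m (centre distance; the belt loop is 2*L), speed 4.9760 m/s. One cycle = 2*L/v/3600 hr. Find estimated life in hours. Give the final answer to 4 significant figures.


cycle_time = 2 * 1438.6540 / 4.9760 / 3600 = 0.160621 hr
life = 291201 * 0.160621 = 46770 hours


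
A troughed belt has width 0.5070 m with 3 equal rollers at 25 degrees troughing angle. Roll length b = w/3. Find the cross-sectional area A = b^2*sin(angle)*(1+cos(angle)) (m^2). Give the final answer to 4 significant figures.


b = 0.5070/3 = 0.169 m
A = 0.169^2 * sin(25 deg) * (1 + cos(25 deg))
A = 0.02301 m^2


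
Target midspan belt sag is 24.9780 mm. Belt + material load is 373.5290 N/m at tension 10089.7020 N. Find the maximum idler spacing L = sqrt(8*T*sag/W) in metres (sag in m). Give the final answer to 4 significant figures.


sag = 24.9780/1000 = 0.024978 m
L = sqrt(8 * 10089.7020 * 0.024978 / 373.5290)
L = 2.323 m


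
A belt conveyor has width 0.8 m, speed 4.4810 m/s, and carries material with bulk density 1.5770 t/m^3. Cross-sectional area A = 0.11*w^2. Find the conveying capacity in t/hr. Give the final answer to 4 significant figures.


A = 0.11 * 0.8^2 = 0.0704 m^2
C = 0.0704 * 4.4810 * 1.5770 * 3600
C = 1791 t/hr


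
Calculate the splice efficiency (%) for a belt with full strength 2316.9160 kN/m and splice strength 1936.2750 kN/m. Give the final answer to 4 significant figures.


Eff = 1936.2750 / 2316.9160 * 100
Eff = 83.57 %


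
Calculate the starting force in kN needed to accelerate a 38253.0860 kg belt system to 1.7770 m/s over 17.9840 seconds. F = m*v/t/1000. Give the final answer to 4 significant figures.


F = 38253.0860 * 1.7770 / 17.9840 / 1000
F = 3.780 kN


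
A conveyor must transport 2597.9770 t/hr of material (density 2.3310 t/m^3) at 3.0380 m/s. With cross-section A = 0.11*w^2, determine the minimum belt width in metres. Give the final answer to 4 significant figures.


A_req = 2597.9770 / (3.0380 * 2.3310 * 3600) = 0.101907 m^2
w = sqrt(0.101907 / 0.11)
w = 0.9625 m


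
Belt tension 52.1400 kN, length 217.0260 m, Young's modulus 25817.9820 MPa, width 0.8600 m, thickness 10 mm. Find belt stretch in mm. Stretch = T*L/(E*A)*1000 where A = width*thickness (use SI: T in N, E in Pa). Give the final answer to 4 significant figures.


A = 0.8600 * 0.01 = 0.00860 m^2
Stretch = 52.1400*1000 * 217.0260 / (25817.9820e6 * 0.00860) * 1000
Stretch = 50.96 mm


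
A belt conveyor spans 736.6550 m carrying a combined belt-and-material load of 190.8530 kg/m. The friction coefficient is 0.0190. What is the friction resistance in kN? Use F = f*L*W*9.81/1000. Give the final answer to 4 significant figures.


F = 0.0190 * 736.6550 * 190.8530 * 9.81 / 1000
F = 26.21 kN


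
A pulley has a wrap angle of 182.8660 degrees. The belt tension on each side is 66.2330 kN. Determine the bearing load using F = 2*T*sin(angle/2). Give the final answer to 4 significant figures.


F = 2 * 66.2330 * sin(182.8660/2 deg)
F = 132.4 kN


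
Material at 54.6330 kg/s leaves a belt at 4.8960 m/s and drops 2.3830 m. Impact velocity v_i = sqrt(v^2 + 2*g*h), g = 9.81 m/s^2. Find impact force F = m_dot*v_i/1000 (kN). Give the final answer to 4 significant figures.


v_i = sqrt(4.8960^2 + 2*9.81*2.3830) = 8.40983 m/s
F = 54.6330 * 8.40983 / 1000
F = 0.4595 kN


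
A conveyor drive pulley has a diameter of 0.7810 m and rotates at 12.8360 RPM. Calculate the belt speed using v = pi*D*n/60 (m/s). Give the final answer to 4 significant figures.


v = pi * 0.7810 * 12.8360 / 60
v = 0.5249 m/s


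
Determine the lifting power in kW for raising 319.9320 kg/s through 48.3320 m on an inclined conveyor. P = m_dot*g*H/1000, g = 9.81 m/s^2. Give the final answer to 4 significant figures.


P = 319.9320 * 9.81 * 48.3320 / 1000
P = 151.7 kW


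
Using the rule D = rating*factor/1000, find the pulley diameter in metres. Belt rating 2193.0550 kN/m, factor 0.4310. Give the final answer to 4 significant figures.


D = 2193.0550 * 0.4310 / 1000
D = 0.9452 m


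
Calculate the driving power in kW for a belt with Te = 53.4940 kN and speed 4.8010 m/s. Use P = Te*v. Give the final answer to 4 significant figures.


P = Te * v = 53.4940 * 4.8010
P = 256.8 kW


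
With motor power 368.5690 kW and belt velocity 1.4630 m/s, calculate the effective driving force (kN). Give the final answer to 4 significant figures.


Te = P / v = 368.5690 / 1.4630
Te = 251.9 kN


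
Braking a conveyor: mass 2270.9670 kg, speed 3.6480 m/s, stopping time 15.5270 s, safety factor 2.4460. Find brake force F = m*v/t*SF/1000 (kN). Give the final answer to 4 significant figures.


F = 2270.9670 * 3.6480 / 15.5270 * 2.4460 / 1000
F = 1.305 kN


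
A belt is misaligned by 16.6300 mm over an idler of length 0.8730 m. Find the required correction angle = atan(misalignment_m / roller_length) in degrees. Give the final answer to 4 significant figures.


misalign_m = 16.6300 / 1000 = 0.016630 m
angle = atan(0.016630 / 0.8730)
angle = 1.091 deg


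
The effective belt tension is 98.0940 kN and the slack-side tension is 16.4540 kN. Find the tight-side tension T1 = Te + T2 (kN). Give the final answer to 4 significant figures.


T1 = Te + T2 = 98.0940 + 16.4540
T1 = 114.5 kN


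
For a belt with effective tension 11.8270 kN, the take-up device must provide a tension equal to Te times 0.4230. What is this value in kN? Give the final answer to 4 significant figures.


T_tu = 11.8270 * 0.4230
T_tu = 5.003 kN


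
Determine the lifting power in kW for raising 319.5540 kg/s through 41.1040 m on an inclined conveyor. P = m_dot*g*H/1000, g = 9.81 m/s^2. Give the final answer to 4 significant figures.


P = 319.5540 * 9.81 * 41.1040 / 1000
P = 128.9 kW


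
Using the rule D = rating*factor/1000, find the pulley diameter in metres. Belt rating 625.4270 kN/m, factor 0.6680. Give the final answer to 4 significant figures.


D = 625.4270 * 0.6680 / 1000
D = 0.4178 m


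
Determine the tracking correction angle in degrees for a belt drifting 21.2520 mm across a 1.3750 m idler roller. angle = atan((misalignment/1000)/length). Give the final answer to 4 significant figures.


misalign_m = 21.2520 / 1000 = 0.021252 m
angle = atan(0.021252 / 1.3750)
angle = 0.8855 deg


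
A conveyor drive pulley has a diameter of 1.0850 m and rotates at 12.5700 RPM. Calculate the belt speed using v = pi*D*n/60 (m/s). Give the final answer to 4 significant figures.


v = pi * 1.0850 * 12.5700 / 60
v = 0.7141 m/s


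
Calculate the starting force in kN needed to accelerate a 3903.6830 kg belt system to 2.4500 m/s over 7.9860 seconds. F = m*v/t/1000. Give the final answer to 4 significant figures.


F = 3903.6830 * 2.4500 / 7.9860 / 1000
F = 1.198 kN


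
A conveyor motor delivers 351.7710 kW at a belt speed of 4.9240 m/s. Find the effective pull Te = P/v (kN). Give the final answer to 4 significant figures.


Te = P / v = 351.7710 / 4.9240
Te = 71.44 kN


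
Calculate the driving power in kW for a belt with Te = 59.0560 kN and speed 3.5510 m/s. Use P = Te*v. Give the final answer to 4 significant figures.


P = Te * v = 59.0560 * 3.5510
P = 209.7 kW


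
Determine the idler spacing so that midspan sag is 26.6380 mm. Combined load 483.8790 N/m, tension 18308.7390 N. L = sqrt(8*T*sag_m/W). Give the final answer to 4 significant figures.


sag = 26.6380/1000 = 0.026638 m
L = sqrt(8 * 18308.7390 * 0.026638 / 483.8790)
L = 2.840 m


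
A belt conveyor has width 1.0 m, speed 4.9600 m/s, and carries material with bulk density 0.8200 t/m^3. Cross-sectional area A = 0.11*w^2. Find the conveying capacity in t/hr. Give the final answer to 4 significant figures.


A = 0.11 * 1.0^2 = 0.11 m^2
C = 0.11 * 4.9600 * 0.8200 * 3600
C = 1611 t/hr


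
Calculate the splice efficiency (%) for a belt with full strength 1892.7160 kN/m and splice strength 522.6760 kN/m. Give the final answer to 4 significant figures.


Eff = 522.6760 / 1892.7160 * 100
Eff = 27.62 %


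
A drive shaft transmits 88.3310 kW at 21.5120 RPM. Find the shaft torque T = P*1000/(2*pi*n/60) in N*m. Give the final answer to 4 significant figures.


omega = 2*pi*21.5120/60 = 2.25273 rad/s
T = 88.3310*1000 / 2.25273
T = 39210 N*m


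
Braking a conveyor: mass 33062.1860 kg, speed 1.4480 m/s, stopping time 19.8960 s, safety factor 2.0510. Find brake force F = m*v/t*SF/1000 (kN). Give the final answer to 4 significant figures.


F = 33062.1860 * 1.4480 / 19.8960 * 2.0510 / 1000
F = 4.935 kN


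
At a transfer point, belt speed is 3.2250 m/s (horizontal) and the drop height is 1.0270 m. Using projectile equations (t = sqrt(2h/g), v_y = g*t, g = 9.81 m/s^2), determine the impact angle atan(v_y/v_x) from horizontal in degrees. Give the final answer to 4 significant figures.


t = sqrt(2*1.0270/9.81) = 0.457579 s
v_y = 9.81 * 0.457579 = 4.48885 m/s
angle = atan(4.48885 / 3.2250) = 54.30 deg


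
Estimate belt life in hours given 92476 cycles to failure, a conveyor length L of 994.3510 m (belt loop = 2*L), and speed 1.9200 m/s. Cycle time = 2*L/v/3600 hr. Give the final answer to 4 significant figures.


cycle_time = 2 * 994.3510 / 1.9200 / 3600 = 0.287717 hr
life = 92476 * 0.287717 = 26610 hours


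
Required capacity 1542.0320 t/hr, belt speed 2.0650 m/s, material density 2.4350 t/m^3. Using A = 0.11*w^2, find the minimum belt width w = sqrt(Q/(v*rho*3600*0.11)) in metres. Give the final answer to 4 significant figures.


A_req = 1542.0320 / (2.0650 * 2.4350 * 3600) = 0.0851867 m^2
w = sqrt(0.0851867 / 0.11)
w = 0.8800 m


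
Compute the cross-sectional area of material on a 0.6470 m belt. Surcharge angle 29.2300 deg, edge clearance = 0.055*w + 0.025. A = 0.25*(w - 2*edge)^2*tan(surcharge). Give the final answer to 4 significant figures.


edge = 0.055*0.6470 + 0.025 = 0.060585 m
ew = 0.6470 - 2*0.060585 = 0.52583 m
A = 0.25 * 0.52583^2 * tan(29.2300 deg)
A = 0.03868 m^2


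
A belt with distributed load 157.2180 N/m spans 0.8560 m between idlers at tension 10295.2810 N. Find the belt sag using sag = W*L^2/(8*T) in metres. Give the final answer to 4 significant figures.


sag = 157.2180 * 0.8560^2 / (8 * 10295.2810)
sag = 0.001399 m


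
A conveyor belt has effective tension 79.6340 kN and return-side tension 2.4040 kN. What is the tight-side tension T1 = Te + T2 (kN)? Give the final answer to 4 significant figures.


T1 = Te + T2 = 79.6340 + 2.4040
T1 = 82.04 kN


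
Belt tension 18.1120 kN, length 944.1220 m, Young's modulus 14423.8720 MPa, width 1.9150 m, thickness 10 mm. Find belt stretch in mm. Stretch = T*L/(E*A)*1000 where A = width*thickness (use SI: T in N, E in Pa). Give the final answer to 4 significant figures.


A = 1.9150 * 0.01 = 0.01915 m^2
Stretch = 18.1120*1000 * 944.1220 / (14423.8720e6 * 0.01915) * 1000
Stretch = 61.91 mm


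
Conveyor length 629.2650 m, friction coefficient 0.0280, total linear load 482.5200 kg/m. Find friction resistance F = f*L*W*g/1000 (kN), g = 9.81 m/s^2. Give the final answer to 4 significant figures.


F = 0.0280 * 629.2650 * 482.5200 * 9.81 / 1000
F = 83.40 kN


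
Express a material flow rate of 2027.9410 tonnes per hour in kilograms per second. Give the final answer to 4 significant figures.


m_dot = 2027.9410 * 1000 / 3600
m_dot = 563.3 kg/s


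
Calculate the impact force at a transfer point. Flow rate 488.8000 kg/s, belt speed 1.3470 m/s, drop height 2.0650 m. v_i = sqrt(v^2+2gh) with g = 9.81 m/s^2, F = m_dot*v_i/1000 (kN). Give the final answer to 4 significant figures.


v_i = sqrt(1.3470^2 + 2*9.81*2.0650) = 6.50613 m/s
F = 488.8000 * 6.50613 / 1000
F = 3.180 kN


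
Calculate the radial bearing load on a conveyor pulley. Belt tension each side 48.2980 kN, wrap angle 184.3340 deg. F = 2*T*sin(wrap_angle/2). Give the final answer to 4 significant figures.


F = 2 * 48.2980 * sin(184.3340/2 deg)
F = 96.53 kN


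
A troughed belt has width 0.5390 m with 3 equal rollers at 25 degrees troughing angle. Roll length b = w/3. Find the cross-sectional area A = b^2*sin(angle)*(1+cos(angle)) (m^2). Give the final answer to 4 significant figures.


b = 0.5390/3 = 0.179667 m
A = 0.179667^2 * sin(25 deg) * (1 + cos(25 deg))
A = 0.02601 m^2


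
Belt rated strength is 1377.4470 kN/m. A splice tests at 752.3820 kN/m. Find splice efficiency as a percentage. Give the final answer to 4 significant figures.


Eff = 752.3820 / 1377.4470 * 100
Eff = 54.62 %


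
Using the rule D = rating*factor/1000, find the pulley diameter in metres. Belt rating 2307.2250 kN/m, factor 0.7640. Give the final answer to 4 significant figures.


D = 2307.2250 * 0.7640 / 1000
D = 1.763 m


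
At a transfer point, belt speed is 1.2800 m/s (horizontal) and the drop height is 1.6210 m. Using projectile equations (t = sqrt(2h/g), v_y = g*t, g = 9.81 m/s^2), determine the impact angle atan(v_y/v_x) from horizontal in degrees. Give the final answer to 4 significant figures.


t = sqrt(2*1.6210/9.81) = 0.574873 s
v_y = 9.81 * 0.574873 = 5.6395 m/s
angle = atan(5.6395 / 1.2800) = 77.21 deg


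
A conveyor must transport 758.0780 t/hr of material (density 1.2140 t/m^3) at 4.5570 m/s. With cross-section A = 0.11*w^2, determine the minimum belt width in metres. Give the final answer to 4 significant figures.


A_req = 758.0780 / (4.5570 * 1.2140 * 3600) = 0.0380639 m^2
w = sqrt(0.0380639 / 0.11)
w = 0.5882 m


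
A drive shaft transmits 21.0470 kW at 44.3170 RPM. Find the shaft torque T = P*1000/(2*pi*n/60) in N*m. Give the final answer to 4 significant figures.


omega = 2*pi*44.3170/60 = 4.64087 rad/s
T = 21.0470*1000 / 4.64087
T = 4535 N*m


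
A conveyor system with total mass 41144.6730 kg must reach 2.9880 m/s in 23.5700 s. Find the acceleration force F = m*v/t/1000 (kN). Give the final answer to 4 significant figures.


F = 41144.6730 * 2.9880 / 23.5700 / 1000
F = 5.216 kN


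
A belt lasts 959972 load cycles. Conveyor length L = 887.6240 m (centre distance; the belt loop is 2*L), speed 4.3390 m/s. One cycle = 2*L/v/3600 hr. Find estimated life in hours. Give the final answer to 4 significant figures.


cycle_time = 2 * 887.6240 / 4.3390 / 3600 = 0.113649 hr
life = 959972 * 0.113649 = 109100 hours


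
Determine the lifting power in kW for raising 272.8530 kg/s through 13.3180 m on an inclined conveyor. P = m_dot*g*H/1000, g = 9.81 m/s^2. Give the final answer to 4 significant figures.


P = 272.8530 * 9.81 * 13.3180 / 1000
P = 35.65 kW


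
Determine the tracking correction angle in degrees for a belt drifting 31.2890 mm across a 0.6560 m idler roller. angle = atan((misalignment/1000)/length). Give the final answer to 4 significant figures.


misalign_m = 31.2890 / 1000 = 0.031289 m
angle = atan(0.031289 / 0.6560)
angle = 2.731 deg


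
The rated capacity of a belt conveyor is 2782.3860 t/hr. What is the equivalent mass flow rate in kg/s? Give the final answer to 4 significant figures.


m_dot = 2782.3860 * 1000 / 3600
m_dot = 772.9 kg/s


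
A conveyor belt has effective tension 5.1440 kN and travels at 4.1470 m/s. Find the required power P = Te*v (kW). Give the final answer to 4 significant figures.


P = Te * v = 5.1440 * 4.1470
P = 21.33 kW


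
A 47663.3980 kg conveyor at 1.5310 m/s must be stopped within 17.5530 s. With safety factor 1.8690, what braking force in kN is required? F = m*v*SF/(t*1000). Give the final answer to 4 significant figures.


F = 47663.3980 * 1.5310 / 17.5530 * 1.8690 / 1000
F = 7.770 kN
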